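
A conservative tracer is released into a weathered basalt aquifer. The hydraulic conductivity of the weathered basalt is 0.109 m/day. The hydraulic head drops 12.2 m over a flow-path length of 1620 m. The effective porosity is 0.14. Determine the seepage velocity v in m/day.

Hydraulic gradient i = Δh / L = 12.2 / 1620 = 0.007531.
Darcy flux q = K · i = 0.1090 × 0.007531 = 0.0008209 m/day.
Seepage velocity v = q / n_e = 0.0008209 / 0.14 = 0.005863 m/day.

0.00586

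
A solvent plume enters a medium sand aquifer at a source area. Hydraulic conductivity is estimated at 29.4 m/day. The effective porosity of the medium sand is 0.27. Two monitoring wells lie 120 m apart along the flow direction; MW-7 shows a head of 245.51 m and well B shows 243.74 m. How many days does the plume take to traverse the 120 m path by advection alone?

Hydraulic gradient i = (245.51 − 243.74) / 120 = 1.77 / 120 = 0.01475.
Darcy flux q = K · i = 29.40 × 0.01475 = 0.4336 m/day.
Seepage velocity v = q / n_e = 0.4336 / 0.27 = 1.606 m/day.
Travel time t = L / v = 120 / 1.606 = 74.71 days.

74.7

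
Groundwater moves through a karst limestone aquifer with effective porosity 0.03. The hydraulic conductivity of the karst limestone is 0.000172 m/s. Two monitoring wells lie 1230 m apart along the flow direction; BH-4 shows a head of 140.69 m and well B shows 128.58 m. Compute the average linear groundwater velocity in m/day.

4.88

Convert K: 0.000172 m/s × 86400 = 14.86 m/day.
Hydraulic gradient i = (140.69 − 128.58) / 1230 = 12.11 / 1230 = 0.009846.
Darcy flux q = K · i = 14.86 × 0.009846 = 0.1463 m/day.
Seepage velocity v = q / n_e = 0.1463 / 0.03 = 4.877 m/day.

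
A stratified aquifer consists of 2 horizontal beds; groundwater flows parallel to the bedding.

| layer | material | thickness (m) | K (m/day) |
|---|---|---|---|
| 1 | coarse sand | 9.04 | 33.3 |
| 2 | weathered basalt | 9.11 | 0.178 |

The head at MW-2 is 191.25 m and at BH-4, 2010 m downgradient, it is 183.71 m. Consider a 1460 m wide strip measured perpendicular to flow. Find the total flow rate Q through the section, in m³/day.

Flow is parallel to layering, so each bed carries its own Darcy discharge and the transmissivities add.
Σ(K_i·b_i) = 33.3×9.04 + 0.178×9.11 = 302.7 m²/day.
Hydraulic gradient i = (191.25 − 183.71) / 2010 = 7.54 / 2010 = 0.003751.
Q = Σ(K_i·b_i) · W · i = 302.7 × 1460 × 0.003751 = 1658 m³/day.

1660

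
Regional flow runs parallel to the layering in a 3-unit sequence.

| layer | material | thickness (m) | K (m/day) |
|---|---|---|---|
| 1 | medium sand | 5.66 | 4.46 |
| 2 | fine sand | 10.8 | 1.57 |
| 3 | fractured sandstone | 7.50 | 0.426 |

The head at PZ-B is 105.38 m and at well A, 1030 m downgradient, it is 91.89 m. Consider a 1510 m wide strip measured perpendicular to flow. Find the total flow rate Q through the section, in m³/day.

898

Flow is parallel to layering, so each bed carries its own Darcy discharge and the transmissivities add.
Σ(K_i·b_i) = 4.46×5.66 + 1.57×10.8 + 0.426×7.50 = 45.39 m²/day.
Hydraulic gradient i = (105.38 − 91.89) / 1030 = 13.49 / 1030 = 0.01310.
Q = Σ(K_i·b_i) · W · i = 45.39 × 1510 × 0.01310 = 897.8 m³/day.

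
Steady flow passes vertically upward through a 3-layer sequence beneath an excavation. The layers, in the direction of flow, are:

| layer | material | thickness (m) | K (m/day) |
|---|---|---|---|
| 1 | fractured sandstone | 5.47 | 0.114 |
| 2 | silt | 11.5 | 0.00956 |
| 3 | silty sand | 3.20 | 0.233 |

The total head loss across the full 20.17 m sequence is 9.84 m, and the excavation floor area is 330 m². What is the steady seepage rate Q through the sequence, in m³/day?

2.57

Flow is perpendicular to layering, so the layers act in series and the equivalent K is the thickness-weighted harmonic mean.
Total thickness L = 5.47 + 11.5 + 3.20 = 20.17 m.
Σ(b_i/K_i) = 5.47/0.114 + 11.5/0.00956 + 3.20/0.233 = 1265 d.
K_eq = L / Σ(b_i/K_i) = 20.17 / 1265 = 0.01595 m/day.
Q = K_eq · A · (Δh/L) = 0.01595 × 330 × (9.84/20.17) = 2.568 m³/day.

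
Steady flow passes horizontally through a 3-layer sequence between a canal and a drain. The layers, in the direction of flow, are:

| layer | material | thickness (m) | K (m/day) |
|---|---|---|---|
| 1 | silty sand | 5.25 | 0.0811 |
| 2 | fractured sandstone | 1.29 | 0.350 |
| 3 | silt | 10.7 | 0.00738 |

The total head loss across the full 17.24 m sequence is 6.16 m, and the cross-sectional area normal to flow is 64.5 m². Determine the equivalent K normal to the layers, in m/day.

0.0114

Flow is perpendicular to layering, so the layers act in series and the equivalent K is the thickness-weighted harmonic mean.
Total thickness L = 5.25 + 1.29 + 10.7 = 17.24 m.
Σ(b_i/K_i) = 5.25/0.0811 + 1.29/0.350 + 10.7/0.00738 = 1518 d.
K_eq = L / Σ(b_i/K_i) = 17.24 / 1518 = 0.01135 m/day.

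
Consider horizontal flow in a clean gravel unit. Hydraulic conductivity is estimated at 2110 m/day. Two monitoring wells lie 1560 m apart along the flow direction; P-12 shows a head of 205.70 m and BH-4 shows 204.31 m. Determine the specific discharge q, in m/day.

Hydraulic gradient i = (205.70 − 204.31) / 1560 = 1.39 / 1560 = 0.0008910.
Specific discharge q = K · i = 2110 × 0.0008910 = 1.880 m/day.

1.88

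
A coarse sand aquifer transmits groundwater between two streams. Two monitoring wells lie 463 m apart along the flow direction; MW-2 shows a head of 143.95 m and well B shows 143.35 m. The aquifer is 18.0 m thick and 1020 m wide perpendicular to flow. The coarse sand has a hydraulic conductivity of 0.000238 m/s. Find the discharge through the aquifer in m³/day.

Convert K: 0.000238 m/s × 86400 = 20.56 m/day.
Cross-sectional area A = 1020 × 18.0 = 18360 m².
Hydraulic gradient i = (143.95 − 143.35) / 463 = 0.6 / 463 = 0.001296.
Darcy's law: Q = K · A · i = 20.56 × 18360 × 0.001296 = 489.3 m³/day.

489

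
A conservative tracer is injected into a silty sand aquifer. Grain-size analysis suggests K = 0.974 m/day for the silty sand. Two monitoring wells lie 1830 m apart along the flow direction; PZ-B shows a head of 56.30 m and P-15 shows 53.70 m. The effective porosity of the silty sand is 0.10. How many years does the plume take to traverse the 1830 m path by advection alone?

362

Hydraulic gradient i = (56.30 − 53.70) / 1830 = 2.6 / 1830 = 0.001421.
Darcy flux q = K · i = 0.9740 × 0.001421 = 0.001384 m/day.
Seepage velocity v = q / n_e = 0.001384 / 0.10 = 0.01384 m/day.
Travel time t = L / v = 1830 / 0.01384 = 1.322e+05 days = 362.1 years.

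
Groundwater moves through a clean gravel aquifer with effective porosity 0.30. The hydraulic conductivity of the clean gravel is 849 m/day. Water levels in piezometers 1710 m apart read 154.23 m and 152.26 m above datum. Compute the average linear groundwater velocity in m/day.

3.26

Hydraulic gradient i = (154.23 − 152.26) / 1710 = 1.97 / 1710 = 0.001152.
Darcy flux q = K · i = 849.0 × 0.001152 = 0.9781 m/day.
Seepage velocity v = q / n_e = 0.9781 / 0.30 = 3.260 m/day.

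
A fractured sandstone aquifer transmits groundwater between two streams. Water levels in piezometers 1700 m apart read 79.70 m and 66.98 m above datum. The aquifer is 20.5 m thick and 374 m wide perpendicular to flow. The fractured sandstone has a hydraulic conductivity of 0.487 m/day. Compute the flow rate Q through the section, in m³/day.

Cross-sectional area A = 374 × 20.5 = 7667 m².
Hydraulic gradient i = (79.70 − 66.98) / 1700 = 12.72 / 1700 = 0.007482.
Darcy's law: Q = K · A · i = 0.4870 × 7667 × 0.007482 = 27.94 m³/day.

27.9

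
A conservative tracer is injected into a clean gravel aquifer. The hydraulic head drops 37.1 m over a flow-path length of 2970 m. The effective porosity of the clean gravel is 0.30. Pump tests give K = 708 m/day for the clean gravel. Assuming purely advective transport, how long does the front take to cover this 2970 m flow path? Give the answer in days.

101

Hydraulic gradient i = Δh / L = 37.1 / 2970 = 0.01249.
Darcy flux q = K · i = 708.0 × 0.01249 = 8.844 m/day.
Seepage velocity v = q / n_e = 8.844 / 0.30 = 29.48 m/day.
Travel time t = L / v = 2970 / 29.48 = 100.7 days.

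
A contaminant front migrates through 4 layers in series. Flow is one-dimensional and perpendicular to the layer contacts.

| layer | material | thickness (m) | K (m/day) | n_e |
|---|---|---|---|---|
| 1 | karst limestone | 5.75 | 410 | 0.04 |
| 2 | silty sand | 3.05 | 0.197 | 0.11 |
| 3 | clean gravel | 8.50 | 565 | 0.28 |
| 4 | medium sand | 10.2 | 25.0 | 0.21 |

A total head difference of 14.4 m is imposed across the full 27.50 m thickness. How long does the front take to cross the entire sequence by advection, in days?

With flow normal to the layers, continuity requires the same specific discharge q through every layer.
Σ(b_i/K_i) = 5.75/410 + 3.05/0.197 + 8.50/565 + 10.2/25.0 = 15.92 d.
q = Δh / Σ(b_i/K_i) = 14.4 / 15.92 = 0.9046 m/day.
In each layer the seepage velocity is v_i = q/n_i, so the layer transit time is t_i = b_i·n_i / q:
  layer 1 (karst limestone): t_1 = 5.75 × 0.04 / 0.9046 = 0.2543 d
  layer 2 (silty sand): t_2 = 3.05 × 0.11 / 0.9046 = 0.3709 d
  layer 3 (clean gravel): t_3 = 8.50 × 0.28 / 0.9046 = 2.631 d
  layer 4 (medium sand): t_4 = 10.2 × 0.21 / 0.9046 = 2.368 d
Total t = Σ t_i = 5.624 days.

5.62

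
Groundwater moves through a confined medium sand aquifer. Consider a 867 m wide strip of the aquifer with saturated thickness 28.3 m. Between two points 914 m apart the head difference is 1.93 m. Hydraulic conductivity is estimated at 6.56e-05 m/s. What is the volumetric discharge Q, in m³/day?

Convert K: 6.56e-05 m/s × 86400 = 5.668 m/day.
Cross-sectional area A = 867 × 28.3 = 24536 m².
Hydraulic gradient i = Δh / L = 1.93 / 914 = 0.002112.
Darcy's law: Q = K · A · i = 5.668 × 24536 × 0.002112 = 293.7 m³/day.

294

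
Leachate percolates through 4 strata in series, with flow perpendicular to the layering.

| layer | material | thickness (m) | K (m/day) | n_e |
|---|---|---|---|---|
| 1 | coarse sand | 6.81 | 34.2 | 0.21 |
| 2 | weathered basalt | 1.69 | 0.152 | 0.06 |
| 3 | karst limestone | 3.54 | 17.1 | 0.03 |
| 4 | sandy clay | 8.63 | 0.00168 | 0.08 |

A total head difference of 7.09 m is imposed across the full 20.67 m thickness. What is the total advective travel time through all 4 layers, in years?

4.63

With flow normal to the layers, continuity requires the same specific discharge q through every layer.
Σ(b_i/K_i) = 6.81/34.2 + 1.69/0.152 + 3.54/17.1 + 8.63/0.00168 = 5148 d.
q = Δh / Σ(b_i/K_i) = 7.09 / 5148 = 0.001377 m/day.
In each layer the seepage velocity is v_i = q/n_i, so the layer transit time is t_i = b_i·n_i / q:
  layer 1 (coarse sand): t_1 = 6.81 × 0.21 / 0.001377 = 1038 d
  layer 2 (weathered basalt): t_2 = 1.69 × 0.06 / 0.001377 = 73.63 d
  layer 3 (karst limestone): t_3 = 3.54 × 0.03 / 0.001377 = 77.12 d
  layer 4 (sandy clay): t_4 = 8.63 × 0.08 / 0.001377 = 501.3 d
Total t = Σ t_i = 1691 days = 4.628 years.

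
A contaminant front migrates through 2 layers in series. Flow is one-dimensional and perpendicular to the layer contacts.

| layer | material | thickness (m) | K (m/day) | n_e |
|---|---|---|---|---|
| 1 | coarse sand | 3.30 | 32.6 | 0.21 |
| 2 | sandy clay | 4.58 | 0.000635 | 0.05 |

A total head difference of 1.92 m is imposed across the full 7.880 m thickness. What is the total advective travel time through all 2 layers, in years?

With flow normal to the layers, continuity requires the same specific discharge q through every layer.
Σ(b_i/K_i) = 3.30/32.6 + 4.58/0.000635 = 7213 d.
q = Δh / Σ(b_i/K_i) = 1.92 / 7213 = 0.0002662 m/day.
In each layer the seepage velocity is v_i = q/n_i, so the layer transit time is t_i = b_i·n_i / q:
  layer 1 (coarse sand): t_1 = 3.30 × 0.21 / 0.0002662 = 2603 d
  layer 2 (sandy clay): t_2 = 4.58 × 0.05 / 0.0002662 = 860.3 d
Total t = Σ t_i = 3464 days = 9.483 years.

9.48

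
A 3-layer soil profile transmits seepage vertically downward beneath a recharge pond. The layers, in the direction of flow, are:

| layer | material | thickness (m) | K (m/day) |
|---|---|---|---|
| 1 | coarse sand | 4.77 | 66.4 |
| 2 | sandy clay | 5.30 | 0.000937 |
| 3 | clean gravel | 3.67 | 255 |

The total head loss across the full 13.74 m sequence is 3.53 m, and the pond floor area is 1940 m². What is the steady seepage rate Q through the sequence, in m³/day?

Flow is perpendicular to layering, so the layers act in series and the equivalent K is the thickness-weighted harmonic mean.
Total thickness L = 4.77 + 5.30 + 3.67 = 13.74 m.
Σ(b_i/K_i) = 4.77/66.4 + 5.30/0.000937 + 3.67/255 = 5656 d.
K_eq = L / Σ(b_i/K_i) = 13.74 / 5656 = 0.002429 m/day.
Q = K_eq · A · (Δh/L) = 0.002429 × 1940 × (3.53/13.74) = 1.211 m³/day.

1.21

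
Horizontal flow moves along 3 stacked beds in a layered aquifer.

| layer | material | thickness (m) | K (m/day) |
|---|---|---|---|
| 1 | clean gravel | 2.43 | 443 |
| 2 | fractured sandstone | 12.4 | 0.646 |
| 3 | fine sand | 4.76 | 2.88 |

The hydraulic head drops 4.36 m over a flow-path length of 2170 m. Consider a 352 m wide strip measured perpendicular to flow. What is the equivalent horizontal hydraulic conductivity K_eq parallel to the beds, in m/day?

56.1

Flow is parallel to layering, so each bed carries its own Darcy discharge and the transmissivities add.
Σ(K_i·b_i) = 443×2.43 + 0.646×12.4 + 2.88×4.76 = 1098 m²/day.
Total thickness b = 19.59 m, so K_eq = Σ(K_i·b_i)/b = 56.06 m/day.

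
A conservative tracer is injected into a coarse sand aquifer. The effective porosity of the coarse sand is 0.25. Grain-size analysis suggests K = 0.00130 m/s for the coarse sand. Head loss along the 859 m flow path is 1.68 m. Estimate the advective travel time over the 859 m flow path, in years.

Convert K: 0.00130 m/s × 86400 = 112.3 m/day.
Hydraulic gradient i = Δh / L = 1.68 / 859 = 0.001956.
Darcy flux q = K · i = 112.3 × 0.001956 = 0.2197 m/day.
Seepage velocity v = q / n_e = 0.2197 / 0.25 = 0.8787 m/day.
Travel time t = L / v = 859 / 0.8787 = 977.6 days = 2.677 years.

2.68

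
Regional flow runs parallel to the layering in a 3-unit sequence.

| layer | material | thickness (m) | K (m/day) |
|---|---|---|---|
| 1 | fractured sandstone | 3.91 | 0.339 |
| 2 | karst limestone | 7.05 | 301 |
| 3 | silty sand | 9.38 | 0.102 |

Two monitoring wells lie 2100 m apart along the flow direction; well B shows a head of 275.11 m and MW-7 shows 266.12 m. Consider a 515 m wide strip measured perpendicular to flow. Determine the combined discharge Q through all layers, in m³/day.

4680

Flow is parallel to layering, so each bed carries its own Darcy discharge and the transmissivities add.
Σ(K_i·b_i) = 0.339×3.91 + 301×7.05 + 0.102×9.38 = 2124 m²/day.
Hydraulic gradient i = (275.11 − 266.12) / 2100 = 8.99 / 2100 = 0.004281.
Q = Σ(K_i·b_i) · W · i = 2124 × 515 × 0.004281 = 4683 m³/day.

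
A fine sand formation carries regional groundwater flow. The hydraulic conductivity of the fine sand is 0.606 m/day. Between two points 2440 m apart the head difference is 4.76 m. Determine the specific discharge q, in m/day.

0.00118

Hydraulic gradient i = Δh / L = 4.76 / 2440 = 0.001951.
Specific discharge q = K · i = 0.6060 × 0.001951 = 0.001182 m/day.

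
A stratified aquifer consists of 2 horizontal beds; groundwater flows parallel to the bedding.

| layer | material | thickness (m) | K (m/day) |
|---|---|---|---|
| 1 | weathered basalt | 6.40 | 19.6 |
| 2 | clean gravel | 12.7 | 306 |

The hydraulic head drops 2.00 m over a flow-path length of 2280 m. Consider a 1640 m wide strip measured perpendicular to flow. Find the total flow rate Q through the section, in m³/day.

5770

Flow is parallel to layering, so each bed carries its own Darcy discharge and the transmissivities add.
Σ(K_i·b_i) = 19.6×6.40 + 306×12.7 = 4012 m²/day.
Hydraulic gradient i = Δh / L = 2.00 / 2280 = 0.0008772.
Q = Σ(K_i·b_i) · W · i = 4012 × 1640 × 0.0008772 = 5771 m³/day.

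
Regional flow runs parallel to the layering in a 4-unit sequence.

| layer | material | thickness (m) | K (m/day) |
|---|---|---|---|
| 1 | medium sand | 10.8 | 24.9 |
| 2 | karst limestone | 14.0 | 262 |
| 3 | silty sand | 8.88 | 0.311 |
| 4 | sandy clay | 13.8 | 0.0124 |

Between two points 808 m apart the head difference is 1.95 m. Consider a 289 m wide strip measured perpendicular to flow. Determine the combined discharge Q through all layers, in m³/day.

2750

Flow is parallel to layering, so each bed carries its own Darcy discharge and the transmissivities add.
Σ(K_i·b_i) = 24.9×10.8 + 262×14.0 + 0.311×8.88 + 0.0124×13.8 = 3940 m²/day.
Hydraulic gradient i = Δh / L = 1.95 / 808 = 0.002413.
Q = Σ(K_i·b_i) · W · i = 3940 × 289 × 0.002413 = 2748 m³/day.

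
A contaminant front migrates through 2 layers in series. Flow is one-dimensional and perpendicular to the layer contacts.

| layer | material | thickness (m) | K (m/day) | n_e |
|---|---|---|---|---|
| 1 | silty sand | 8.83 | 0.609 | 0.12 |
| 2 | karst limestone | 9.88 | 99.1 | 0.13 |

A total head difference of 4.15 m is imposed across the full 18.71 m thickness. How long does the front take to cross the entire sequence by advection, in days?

With flow normal to the layers, continuity requires the same specific discharge q through every layer.
Σ(b_i/K_i) = 8.83/0.609 + 9.88/99.1 = 14.60 d.
q = Δh / Σ(b_i/K_i) = 4.15 / 14.60 = 0.2843 m/day.
In each layer the seepage velocity is v_i = q/n_i, so the layer transit time is t_i = b_i·n_i / q:
  layer 1 (silty sand): t_1 = 8.83 × 0.12 / 0.2843 = 3.727 d
  layer 2 (karst limestone): t_2 = 9.88 × 0.13 / 0.2843 = 4.518 d
Total t = Σ t_i = 8.246 days.

8.25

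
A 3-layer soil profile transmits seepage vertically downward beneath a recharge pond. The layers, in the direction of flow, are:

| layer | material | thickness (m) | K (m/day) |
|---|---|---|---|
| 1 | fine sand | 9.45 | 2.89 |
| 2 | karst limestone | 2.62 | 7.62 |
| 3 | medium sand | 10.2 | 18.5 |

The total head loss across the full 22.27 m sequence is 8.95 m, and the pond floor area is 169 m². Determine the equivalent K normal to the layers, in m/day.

5.35

Flow is perpendicular to layering, so the layers act in series and the equivalent K is the thickness-weighted harmonic mean.
Total thickness L = 9.45 + 2.62 + 10.2 = 22.27 m.
Σ(b_i/K_i) = 9.45/2.89 + 2.62/7.62 + 10.2/18.5 = 4.165 d.
K_eq = L / Σ(b_i/K_i) = 22.27 / 4.165 = 5.347 m/day.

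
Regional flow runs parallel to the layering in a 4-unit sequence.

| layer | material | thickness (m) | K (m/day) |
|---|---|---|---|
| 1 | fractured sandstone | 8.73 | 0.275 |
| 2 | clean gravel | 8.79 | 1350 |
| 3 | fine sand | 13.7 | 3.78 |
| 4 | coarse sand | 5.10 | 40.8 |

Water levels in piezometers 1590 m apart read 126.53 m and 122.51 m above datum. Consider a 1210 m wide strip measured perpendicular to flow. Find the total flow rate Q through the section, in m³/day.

Flow is parallel to layering, so each bed carries its own Darcy discharge and the transmissivities add.
Σ(K_i·b_i) = 0.275×8.73 + 1350×8.79 + 3.78×13.7 + 40.8×5.10 = 12129 m²/day.
Hydraulic gradient i = (126.53 − 122.51) / 1590 = 4.02 / 1590 = 0.002528.
Q = Σ(K_i·b_i) · W · i = 12129 × 1210 × 0.002528 = 37105 m³/day.

37100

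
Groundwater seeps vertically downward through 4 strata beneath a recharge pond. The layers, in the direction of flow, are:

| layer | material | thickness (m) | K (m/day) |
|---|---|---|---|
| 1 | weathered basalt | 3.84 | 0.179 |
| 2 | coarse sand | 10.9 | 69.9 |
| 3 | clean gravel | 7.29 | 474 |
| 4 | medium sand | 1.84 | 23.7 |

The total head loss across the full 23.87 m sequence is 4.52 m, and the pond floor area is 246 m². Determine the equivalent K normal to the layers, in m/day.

Flow is perpendicular to layering, so the layers act in series and the equivalent K is the thickness-weighted harmonic mean.
Total thickness L = 3.84 + 10.9 + 7.29 + 1.84 = 23.87 m.
Σ(b_i/K_i) = 3.84/0.179 + 10.9/69.9 + 7.29/474 + 1.84/23.7 = 21.70 d.
K_eq = L / Σ(b_i/K_i) = 23.87 / 21.70 = 1.100 m/day.

1.10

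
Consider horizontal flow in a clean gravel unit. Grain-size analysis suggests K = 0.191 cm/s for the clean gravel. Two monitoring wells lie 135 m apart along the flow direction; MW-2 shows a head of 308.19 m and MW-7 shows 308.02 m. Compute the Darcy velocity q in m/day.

0.208

Convert K: 0.191 cm/s × 864 = 165.0 m/day.
Hydraulic gradient i = (308.19 − 308.02) / 135 = 0.17 / 135 = 0.001259.
Specific discharge q = K · i = 165.0 × 0.001259 = 0.2078 m/day.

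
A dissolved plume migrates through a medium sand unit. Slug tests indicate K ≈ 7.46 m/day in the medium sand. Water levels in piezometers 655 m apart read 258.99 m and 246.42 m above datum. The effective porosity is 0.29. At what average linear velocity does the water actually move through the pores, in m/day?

Hydraulic gradient i = (258.99 − 246.42) / 655 = 12.57 / 655 = 0.01919.
Darcy flux q = K · i = 7.460 × 0.01919 = 0.1432 m/day.
Seepage velocity v = q / n_e = 0.1432 / 0.29 = 0.4937 m/day.

0.494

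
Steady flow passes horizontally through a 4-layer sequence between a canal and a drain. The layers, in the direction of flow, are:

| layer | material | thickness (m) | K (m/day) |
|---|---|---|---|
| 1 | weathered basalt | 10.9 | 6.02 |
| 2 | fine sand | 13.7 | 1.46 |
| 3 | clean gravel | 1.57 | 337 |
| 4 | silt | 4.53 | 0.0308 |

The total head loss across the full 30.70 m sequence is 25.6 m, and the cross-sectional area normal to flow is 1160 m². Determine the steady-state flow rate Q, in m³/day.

188

Flow is perpendicular to layering, so the layers act in series and the equivalent K is the thickness-weighted harmonic mean.
Total thickness L = 10.9 + 13.7 + 1.57 + 4.53 = 30.70 m.
Σ(b_i/K_i) = 10.9/6.02 + 13.7/1.46 + 1.57/337 + 4.53/0.0308 = 158.3 d.
K_eq = L / Σ(b_i/K_i) = 30.70 / 158.3 = 0.1940 m/day.
Q = K_eq · A · (Δh/L) = 0.1940 × 1160 × (25.6/30.70) = 187.6 m³/day.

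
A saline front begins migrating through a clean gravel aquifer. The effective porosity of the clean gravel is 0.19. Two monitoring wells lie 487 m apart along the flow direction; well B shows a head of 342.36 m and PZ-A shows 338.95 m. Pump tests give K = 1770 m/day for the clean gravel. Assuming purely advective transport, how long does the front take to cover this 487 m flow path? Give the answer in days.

Hydraulic gradient i = (342.36 − 338.95) / 487 = 3.41 / 487 = 0.007002.
Darcy flux q = K · i = 1770 × 0.007002 = 12.39 m/day.
Seepage velocity v = q / n_e = 12.39 / 0.19 = 65.23 m/day.
Travel time t = L / v = 487 / 65.23 = 7.466 days.

7.47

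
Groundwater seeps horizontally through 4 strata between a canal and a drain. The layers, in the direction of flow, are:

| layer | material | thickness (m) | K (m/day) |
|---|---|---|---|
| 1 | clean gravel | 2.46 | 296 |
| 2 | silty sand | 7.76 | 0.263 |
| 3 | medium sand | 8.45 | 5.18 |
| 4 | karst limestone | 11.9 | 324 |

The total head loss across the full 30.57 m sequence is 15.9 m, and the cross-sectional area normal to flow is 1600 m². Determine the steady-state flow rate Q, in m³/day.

Flow is perpendicular to layering, so the layers act in series and the equivalent K is the thickness-weighted harmonic mean.
Total thickness L = 2.46 + 7.76 + 8.45 + 11.9 = 30.57 m.
Σ(b_i/K_i) = 2.46/296 + 7.76/0.263 + 8.45/5.18 + 11.9/324 = 31.18 d.
K_eq = L / Σ(b_i/K_i) = 30.57 / 31.18 = 0.9804 m/day.
Q = K_eq · A · (Δh/L) = 0.9804 × 1600 × (15.9/30.57) = 815.9 m³/day.

816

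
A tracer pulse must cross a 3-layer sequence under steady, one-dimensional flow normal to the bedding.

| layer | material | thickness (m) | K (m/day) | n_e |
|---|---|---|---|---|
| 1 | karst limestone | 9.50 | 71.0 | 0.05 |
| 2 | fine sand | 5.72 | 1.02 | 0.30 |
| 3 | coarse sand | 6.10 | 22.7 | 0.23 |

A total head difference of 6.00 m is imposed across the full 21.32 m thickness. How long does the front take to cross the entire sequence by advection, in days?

3.60

With flow normal to the layers, continuity requires the same specific discharge q through every layer.
Σ(b_i/K_i) = 9.50/71.0 + 5.72/1.02 + 6.10/22.7 = 6.010 d.
q = Δh / Σ(b_i/K_i) = 6.00 / 6.010 = 0.9983 m/day.
In each layer the seepage velocity is v_i = q/n_i, so the layer transit time is t_i = b_i·n_i / q:
  layer 1 (karst limestone): t_1 = 9.50 × 0.05 / 0.9983 = 0.4758 d
  layer 2 (fine sand): t_2 = 5.72 × 0.30 / 0.9983 = 1.719 d
  layer 3 (coarse sand): t_3 = 6.10 × 0.23 / 0.9983 = 1.405 d
Total t = Σ t_i = 3.600 days.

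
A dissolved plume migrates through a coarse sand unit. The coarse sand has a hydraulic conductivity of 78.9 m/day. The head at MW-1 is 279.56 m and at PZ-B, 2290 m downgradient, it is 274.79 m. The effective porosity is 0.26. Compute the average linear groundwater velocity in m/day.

Hydraulic gradient i = (279.56 − 274.79) / 2290 = 4.77 / 2290 = 0.002083.
Darcy flux q = K · i = 78.90 × 0.002083 = 0.1643 m/day.
Seepage velocity v = q / n_e = 0.1643 / 0.26 = 0.6321 m/day.

0.632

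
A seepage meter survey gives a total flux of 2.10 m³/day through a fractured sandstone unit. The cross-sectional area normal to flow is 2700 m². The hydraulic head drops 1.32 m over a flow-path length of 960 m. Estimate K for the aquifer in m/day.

Hydraulic gradient i = Δh / L = 1.32 / 960 = 0.001375.
From Q = K·A·i, K = Q / (A·i) = 2.10 / (2700 × 0.001375) = 0.5657 m/day.

0.566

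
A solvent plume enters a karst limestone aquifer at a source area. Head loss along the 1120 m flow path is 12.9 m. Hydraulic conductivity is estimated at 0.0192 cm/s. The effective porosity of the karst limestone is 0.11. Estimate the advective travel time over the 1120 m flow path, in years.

1.77

Convert K: 0.0192 cm/s × 864 = 16.59 m/day.
Hydraulic gradient i = Δh / L = 12.9 / 1120 = 0.01152.
Darcy flux q = K · i = 16.59 × 0.01152 = 0.1911 m/day.
Seepage velocity v = q / n_e = 0.1911 / 0.11 = 1.737 m/day.
Travel time t = L / v = 1120 / 1.737 = 644.8 days = 1.765 years.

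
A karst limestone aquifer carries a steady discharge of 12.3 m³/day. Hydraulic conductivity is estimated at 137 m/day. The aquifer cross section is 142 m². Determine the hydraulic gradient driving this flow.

0.000632

From Q = K·A·i, i = Q / (K·A) = 12.3 / (137.0 × 142.0) = 0.0006323.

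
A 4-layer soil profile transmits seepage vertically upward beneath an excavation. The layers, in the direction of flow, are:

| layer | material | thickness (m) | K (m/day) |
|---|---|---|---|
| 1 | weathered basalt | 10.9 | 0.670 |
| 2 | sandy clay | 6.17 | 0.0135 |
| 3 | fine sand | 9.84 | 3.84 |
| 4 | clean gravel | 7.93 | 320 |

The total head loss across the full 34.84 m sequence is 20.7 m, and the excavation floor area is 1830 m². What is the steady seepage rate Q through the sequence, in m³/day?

Flow is perpendicular to layering, so the layers act in series and the equivalent K is the thickness-weighted harmonic mean.
Total thickness L = 10.9 + 6.17 + 9.84 + 7.93 = 34.84 m.
Σ(b_i/K_i) = 10.9/0.670 + 6.17/0.0135 + 9.84/3.84 + 7.93/320 = 475.9 d.
K_eq = L / Σ(b_i/K_i) = 34.84 / 475.9 = 0.07321 m/day.
Q = K_eq · A · (Δh/L) = 0.07321 × 1830 × (20.7/34.84) = 79.60 m³/day.

79.6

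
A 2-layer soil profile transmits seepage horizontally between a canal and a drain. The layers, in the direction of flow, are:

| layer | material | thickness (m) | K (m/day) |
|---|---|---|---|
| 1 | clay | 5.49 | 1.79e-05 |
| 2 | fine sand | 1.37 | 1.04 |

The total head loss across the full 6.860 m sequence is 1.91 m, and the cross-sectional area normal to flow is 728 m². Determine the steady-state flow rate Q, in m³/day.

0.00453

Flow is perpendicular to layering, so the layers act in series and the equivalent K is the thickness-weighted harmonic mean.
Total thickness L = 5.49 + 1.37 = 6.860 m.
Σ(b_i/K_i) = 5.49/1.79e-05 + 1.37/1.04 = 3.067e+05 d.
K_eq = L / Σ(b_i/K_i) = 6.860 / 3.067e+05 = 2.237e-05 m/day.
Q = K_eq · A · (Δh/L) = 2.237e-05 × 728 × (1.91/6.860) = 0.004534 m³/day.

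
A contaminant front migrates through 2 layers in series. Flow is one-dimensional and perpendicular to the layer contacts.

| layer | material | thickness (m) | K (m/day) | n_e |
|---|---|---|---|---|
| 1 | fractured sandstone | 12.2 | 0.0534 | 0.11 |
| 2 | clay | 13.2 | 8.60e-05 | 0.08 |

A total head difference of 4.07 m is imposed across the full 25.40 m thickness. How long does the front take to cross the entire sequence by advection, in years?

248

With flow normal to the layers, continuity requires the same specific discharge q through every layer.
Σ(b_i/K_i) = 12.2/0.0534 + 13.2/8.60e-05 = 1.537e+05 d.
q = Δh / Σ(b_i/K_i) = 4.07 / 1.537e+05 = 2.648e-05 m/day.
In each layer the seepage velocity is v_i = q/n_i, so the layer transit time is t_i = b_i·n_i / q:
  layer 1 (fractured sandstone): t_1 = 12.2 × 0.11 / 2.648e-05 = 50685 d
  layer 2 (clay): t_2 = 13.2 × 0.08 / 2.648e-05 = 39883 d
Total t = Σ t_i = 90568 days = 248.0 years.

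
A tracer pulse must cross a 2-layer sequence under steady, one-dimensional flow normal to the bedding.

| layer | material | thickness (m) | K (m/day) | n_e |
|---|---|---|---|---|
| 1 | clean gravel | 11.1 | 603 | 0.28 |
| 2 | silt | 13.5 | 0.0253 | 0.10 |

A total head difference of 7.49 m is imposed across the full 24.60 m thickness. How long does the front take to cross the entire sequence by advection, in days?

318

With flow normal to the layers, continuity requires the same specific discharge q through every layer.
Σ(b_i/K_i) = 11.1/603 + 13.5/0.0253 = 533.6 d.
q = Δh / Σ(b_i/K_i) = 7.49 / 533.6 = 0.01404 m/day.
In each layer the seepage velocity is v_i = q/n_i, so the layer transit time is t_i = b_i·n_i / q:
  layer 1 (clean gravel): t_1 = 11.1 × 0.28 / 0.01404 = 221.4 d
  layer 2 (silt): t_2 = 13.5 × 0.10 / 0.01404 = 96.18 d
Total t = Σ t_i = 317.6 days.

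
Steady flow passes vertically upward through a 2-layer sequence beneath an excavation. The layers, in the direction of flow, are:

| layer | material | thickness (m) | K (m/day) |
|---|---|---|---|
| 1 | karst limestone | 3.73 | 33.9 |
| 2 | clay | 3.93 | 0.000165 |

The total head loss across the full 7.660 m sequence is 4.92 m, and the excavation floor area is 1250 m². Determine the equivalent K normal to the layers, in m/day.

0.000322

Flow is perpendicular to layering, so the layers act in series and the equivalent K is the thickness-weighted harmonic mean.
Total thickness L = 3.73 + 3.93 = 7.660 m.
Σ(b_i/K_i) = 3.73/33.9 + 3.93/0.000165 = 23818 d.
K_eq = L / Σ(b_i/K_i) = 7.660 / 23818 = 0.0003216 m/day.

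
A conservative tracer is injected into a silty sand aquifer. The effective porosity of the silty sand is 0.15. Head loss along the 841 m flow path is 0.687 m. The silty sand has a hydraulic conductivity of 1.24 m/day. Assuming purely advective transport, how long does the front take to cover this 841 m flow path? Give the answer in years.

341

Hydraulic gradient i = Δh / L = 0.687 / 841 = 0.0008169.
Darcy flux q = K · i = 1.240 × 0.0008169 = 0.001013 m/day.
Seepage velocity v = q / n_e = 0.001013 / 0.15 = 0.006753 m/day.
Travel time t = L / v = 841 / 0.006753 = 1.245e+05 days = 341.0 years.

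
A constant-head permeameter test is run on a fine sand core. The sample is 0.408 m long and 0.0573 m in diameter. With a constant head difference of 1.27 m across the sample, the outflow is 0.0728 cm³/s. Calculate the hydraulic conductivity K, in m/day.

0.784

Cross-sectional area A = π·(d/2)² = π × (0.0573/2)² = 0.002579 m².
Convert discharge: 0.0728 cm³/s = 7.280e-08 m³/s.
Darcy's law rearranged: K = Q·L / (A·Δh) = 7.280e-08 × 0.408 / (0.002579 × 1.27) = 9.070e-06 m/s = 0.7836 m/day.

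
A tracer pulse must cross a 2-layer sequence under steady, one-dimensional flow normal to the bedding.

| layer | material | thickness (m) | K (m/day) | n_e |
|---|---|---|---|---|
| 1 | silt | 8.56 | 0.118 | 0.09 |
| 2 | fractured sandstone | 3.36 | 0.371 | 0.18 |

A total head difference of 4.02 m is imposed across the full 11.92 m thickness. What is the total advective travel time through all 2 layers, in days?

With flow normal to the layers, continuity requires the same specific discharge q through every layer.
Σ(b_i/K_i) = 8.56/0.118 + 3.36/0.371 = 81.60 d.
q = Δh / Σ(b_i/K_i) = 4.02 / 81.60 = 0.04927 m/day.
In each layer the seepage velocity is v_i = q/n_i, so the layer transit time is t_i = b_i·n_i / q:
  layer 1 (silt): t_1 = 8.56 × 0.09 / 0.04927 = 15.64 d
  layer 2 (fractured sandstone): t_2 = 3.36 × 0.18 / 0.04927 = 12.28 d
Total t = Σ t_i = 27.91 days.

27.9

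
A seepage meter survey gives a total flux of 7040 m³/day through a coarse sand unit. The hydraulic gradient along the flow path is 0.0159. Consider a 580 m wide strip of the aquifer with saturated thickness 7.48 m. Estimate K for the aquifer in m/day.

102

Cross-sectional area A = 580 × 7.48 = 4338 m².
Hydraulic gradient i = 0.0159.
From Q = K·A·i, K = Q / (A·i) = 7040 / (4338 × 0.01590) = 102.1 m/day.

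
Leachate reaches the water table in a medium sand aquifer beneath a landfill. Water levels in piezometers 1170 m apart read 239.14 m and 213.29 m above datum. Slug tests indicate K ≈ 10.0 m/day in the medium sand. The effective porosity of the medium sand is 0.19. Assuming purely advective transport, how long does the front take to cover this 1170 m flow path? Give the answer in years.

2.75

Hydraulic gradient i = (239.14 − 213.29) / 1170 = 25.85 / 1170 = 0.02209.
Darcy flux q = K · i = 10.00 × 0.02209 = 0.2209 m/day.
Seepage velocity v = q / n_e = 0.2209 / 0.19 = 1.163 m/day.
Travel time t = L / v = 1170 / 1.163 = 1006 days = 2.755 years.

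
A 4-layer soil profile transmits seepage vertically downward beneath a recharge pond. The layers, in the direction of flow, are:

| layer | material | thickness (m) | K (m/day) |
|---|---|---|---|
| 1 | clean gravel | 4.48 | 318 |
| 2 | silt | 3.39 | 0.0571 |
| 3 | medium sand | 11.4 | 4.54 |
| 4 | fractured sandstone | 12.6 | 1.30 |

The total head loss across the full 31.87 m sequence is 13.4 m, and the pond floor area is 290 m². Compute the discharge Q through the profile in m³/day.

Flow is perpendicular to layering, so the layers act in series and the equivalent K is the thickness-weighted harmonic mean.
Total thickness L = 4.48 + 3.39 + 11.4 + 12.6 = 31.87 m.
Σ(b_i/K_i) = 4.48/318 + 3.39/0.0571 + 11.4/4.54 + 12.6/1.30 = 71.59 d.
K_eq = L / Σ(b_i/K_i) = 31.87 / 71.59 = 0.4452 m/day.
Q = K_eq · A · (Δh/L) = 0.4452 × 290 × (13.4/31.87) = 54.28 m³/day.

54.3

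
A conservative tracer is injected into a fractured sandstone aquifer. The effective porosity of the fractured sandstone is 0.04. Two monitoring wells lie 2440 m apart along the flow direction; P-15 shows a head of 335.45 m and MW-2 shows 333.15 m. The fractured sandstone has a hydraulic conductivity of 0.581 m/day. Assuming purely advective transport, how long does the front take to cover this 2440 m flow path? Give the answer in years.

488

Hydraulic gradient i = (335.45 − 333.15) / 2440 = 2.3 / 2440 = 0.0009426.
Darcy flux q = K · i = 0.5810 × 0.0009426 = 0.0005477 m/day.
Seepage velocity v = q / n_e = 0.0005477 / 0.04 = 0.01369 m/day.
Travel time t = L / v = 2440 / 0.01369 = 1.782e+05 days = 487.9 years.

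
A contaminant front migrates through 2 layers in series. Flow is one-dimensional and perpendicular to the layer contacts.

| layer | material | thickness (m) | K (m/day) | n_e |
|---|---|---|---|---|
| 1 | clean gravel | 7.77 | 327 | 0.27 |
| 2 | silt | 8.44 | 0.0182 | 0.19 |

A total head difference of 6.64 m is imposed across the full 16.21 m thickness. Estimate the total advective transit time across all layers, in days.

259

With flow normal to the layers, continuity requires the same specific discharge q through every layer.
Σ(b_i/K_i) = 7.77/327 + 8.44/0.0182 = 463.8 d.
q = Δh / Σ(b_i/K_i) = 6.64 / 463.8 = 0.01432 m/day.
In each layer the seepage velocity is v_i = q/n_i, so the layer transit time is t_i = b_i·n_i / q:
  layer 1 (clean gravel): t_1 = 7.77 × 0.27 / 0.01432 = 146.5 d
  layer 2 (silt): t_2 = 8.44 × 0.19 / 0.01432 = 112.0 d
Total t = Σ t_i = 258.5 days.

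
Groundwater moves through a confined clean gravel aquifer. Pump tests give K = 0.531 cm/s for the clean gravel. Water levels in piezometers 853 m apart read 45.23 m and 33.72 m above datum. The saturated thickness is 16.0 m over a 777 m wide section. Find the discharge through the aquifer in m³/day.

77000

Convert K: 0.531 cm/s × 864 = 458.8 m/day.
Cross-sectional area A = 777 × 16.0 = 12432 m².
Hydraulic gradient i = (45.23 − 33.72) / 853 = 11.51 / 853 = 0.01349.
Darcy's law: Q = K · A · i = 458.8 × 12432 × 0.01349 = 76962 m³/day.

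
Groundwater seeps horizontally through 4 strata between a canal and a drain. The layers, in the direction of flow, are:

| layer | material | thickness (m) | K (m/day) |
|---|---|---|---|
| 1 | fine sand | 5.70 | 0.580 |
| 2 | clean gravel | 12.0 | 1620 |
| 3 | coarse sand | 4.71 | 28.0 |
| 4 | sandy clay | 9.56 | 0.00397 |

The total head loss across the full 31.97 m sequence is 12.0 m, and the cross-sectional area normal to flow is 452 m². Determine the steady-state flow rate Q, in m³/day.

2.24

Flow is perpendicular to layering, so the layers act in series and the equivalent K is the thickness-weighted harmonic mean.
Total thickness L = 5.70 + 12.0 + 4.71 + 9.56 = 31.97 m.
Σ(b_i/K_i) = 5.70/0.580 + 12.0/1620 + 4.71/28.0 + 9.56/0.00397 = 2418 d.
K_eq = L / Σ(b_i/K_i) = 31.97 / 2418 = 0.01322 m/day.
Q = K_eq · A · (Δh/L) = 0.01322 × 452 × (12.0/31.97) = 2.243 m³/day.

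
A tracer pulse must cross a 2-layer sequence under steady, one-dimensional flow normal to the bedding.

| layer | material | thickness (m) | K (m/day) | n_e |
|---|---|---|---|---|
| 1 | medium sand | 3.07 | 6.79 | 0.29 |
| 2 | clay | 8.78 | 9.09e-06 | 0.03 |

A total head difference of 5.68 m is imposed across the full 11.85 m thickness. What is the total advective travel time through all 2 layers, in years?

537

With flow normal to the layers, continuity requires the same specific discharge q through every layer.
Σ(b_i/K_i) = 3.07/6.79 + 8.78/9.09e-06 = 9.659e+05 d.
q = Δh / Σ(b_i/K_i) = 5.68 / 9.659e+05 = 5.881e-06 m/day.
In each layer the seepage velocity is v_i = q/n_i, so the layer transit time is t_i = b_i·n_i / q:
  layer 1 (medium sand): t_1 = 3.07 × 0.29 / 5.881e-06 = 1.514e+05 d
  layer 2 (clay): t_2 = 8.78 × 0.03 / 5.881e-06 = 44792 d
Total t = Σ t_i = 1.962e+05 days = 537.1 years.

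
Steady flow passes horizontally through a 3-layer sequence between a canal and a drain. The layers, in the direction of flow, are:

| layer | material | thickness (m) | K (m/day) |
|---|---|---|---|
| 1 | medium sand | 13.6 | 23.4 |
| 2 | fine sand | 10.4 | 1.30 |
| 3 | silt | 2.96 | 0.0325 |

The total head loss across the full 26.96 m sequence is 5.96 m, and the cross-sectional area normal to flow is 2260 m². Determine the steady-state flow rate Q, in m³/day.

Flow is perpendicular to layering, so the layers act in series and the equivalent K is the thickness-weighted harmonic mean.
Total thickness L = 13.6 + 10.4 + 2.96 = 26.96 m.
Σ(b_i/K_i) = 13.6/23.4 + 10.4/1.30 + 2.96/0.0325 = 99.66 d.
K_eq = L / Σ(b_i/K_i) = 26.96 / 99.66 = 0.2705 m/day.
Q = K_eq · A · (Δh/L) = 0.2705 × 2260 × (5.96/26.96) = 135.2 m³/day.

135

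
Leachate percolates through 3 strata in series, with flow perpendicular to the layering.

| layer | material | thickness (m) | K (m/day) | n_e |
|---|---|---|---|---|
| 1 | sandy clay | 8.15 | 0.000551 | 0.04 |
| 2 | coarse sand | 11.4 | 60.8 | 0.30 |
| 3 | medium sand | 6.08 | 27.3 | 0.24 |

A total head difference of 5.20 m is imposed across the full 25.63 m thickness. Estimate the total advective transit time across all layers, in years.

40.5

With flow normal to the layers, continuity requires the same specific discharge q through every layer.
Σ(b_i/K_i) = 8.15/0.000551 + 11.4/60.8 + 6.08/27.3 = 14792 d.
q = Δh / Σ(b_i/K_i) = 5.20 / 14792 = 0.0003515 m/day.
In each layer the seepage velocity is v_i = q/n_i, so the layer transit time is t_i = b_i·n_i / q:
  layer 1 (sandy clay): t_1 = 8.15 × 0.04 / 0.0003515 = 927.3 d
  layer 2 (coarse sand): t_2 = 11.4 × 0.30 / 0.0003515 = 9728 d
  layer 3 (medium sand): t_3 = 6.08 × 0.24 / 0.0003515 = 4151 d
Total t = Σ t_i = 14806 days = 40.54 years.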